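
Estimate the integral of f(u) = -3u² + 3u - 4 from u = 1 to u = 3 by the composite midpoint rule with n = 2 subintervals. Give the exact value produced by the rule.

h = (3 − 1)/2 = 1.
Midpoints m₁,…,m₂ = 1.5, 2.5.
f(m₁)=-6.25, f(m₂)=-15.25.
h·[f(m₁) + f(m₂)] = 1·(-21.5) = -21.5.

-21.5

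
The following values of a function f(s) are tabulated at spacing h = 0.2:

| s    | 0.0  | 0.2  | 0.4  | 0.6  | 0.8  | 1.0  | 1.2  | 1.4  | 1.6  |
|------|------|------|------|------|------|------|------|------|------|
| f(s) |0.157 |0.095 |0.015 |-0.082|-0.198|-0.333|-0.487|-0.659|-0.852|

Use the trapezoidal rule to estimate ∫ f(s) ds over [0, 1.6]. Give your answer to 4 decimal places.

-0.3993

h = 0.2, n = 8.
(h/2)·[y₀ + 2y₁ + 2y₂ + 2y₃ + 2y₄ + 2y₅ + 2y₆ + 2y₇ + y₈] = 0.1·(-3.993) = -0.3993.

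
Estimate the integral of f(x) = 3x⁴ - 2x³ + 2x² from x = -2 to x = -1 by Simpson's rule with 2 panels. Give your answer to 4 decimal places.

h = (-1 − (-2))/2 = 0.5.
Nodes x₀,…,x₂ = -2, -1.5, -1.
f(x) = 3x⁴ - 2x³ + 2x²: f₀=72, f₁=26.4375, f₂=7.
(h/3)·[f₀ + 4f₁ + f₂] = 0.166667·(184.75) = 30.7917.

30.7917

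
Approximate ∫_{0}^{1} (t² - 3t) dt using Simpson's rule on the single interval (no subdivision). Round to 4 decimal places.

-1.1667

S = (b−a)/6 · [f(0) + 4f(0.5) + f(1)] = 0.166667·[0 + 4·(-1.25) + (-2)] = -1.1667.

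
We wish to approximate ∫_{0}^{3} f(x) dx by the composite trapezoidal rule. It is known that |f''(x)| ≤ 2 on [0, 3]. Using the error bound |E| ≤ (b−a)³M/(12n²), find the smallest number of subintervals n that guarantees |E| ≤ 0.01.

Need 54/(12n²) ≤ 0.01.
n² ≥ 54/(12·0.01) = 450 ⇒ n ≥ 21.2132, so the smallest n is 22.

22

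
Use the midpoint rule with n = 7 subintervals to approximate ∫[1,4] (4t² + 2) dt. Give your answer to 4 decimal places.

h = (4 − 1)/7 = 0.428571.
Midpoints m₁,…,m₇ = 1.214286, 1.642857, 2.071429, 2.5, 2.928571, 3.357143, 3.785714.
f(m₁)=7.897959, f(m₂)=12.795918, f(m₃)=19.163265, f(m₄)=27, f(m₅)=36.306122, f(m₆)=47.081633, f(m₇)=59.326531.
h·[f(m₁) + f(m₂) + f(m₃) + f(m₄) + f(m₅) + f(m₆) + f(m₇)] = 0.428571·(209.571429) = 89.8163.

89.8163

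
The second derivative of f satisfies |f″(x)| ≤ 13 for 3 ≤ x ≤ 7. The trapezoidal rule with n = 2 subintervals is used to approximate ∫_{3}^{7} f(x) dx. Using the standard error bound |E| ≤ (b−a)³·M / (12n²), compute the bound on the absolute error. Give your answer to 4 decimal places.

17.3333

|E| ≤ (4)³·13 / (12·2²) = 832/48 = 17.3333.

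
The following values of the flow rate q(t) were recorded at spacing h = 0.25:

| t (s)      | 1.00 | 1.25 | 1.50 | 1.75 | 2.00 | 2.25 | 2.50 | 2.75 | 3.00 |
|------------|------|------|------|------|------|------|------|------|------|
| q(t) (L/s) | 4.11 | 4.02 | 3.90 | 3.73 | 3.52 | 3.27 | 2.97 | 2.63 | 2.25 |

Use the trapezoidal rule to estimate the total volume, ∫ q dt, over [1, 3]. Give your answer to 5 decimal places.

h = 0.25, n = 8.
(h/2)·[y₀ + 2y₁ + 2y₂ + 2y₃ + 2y₄ + 2y₅ + 2y₆ + 2y₇ + y₈] = 0.125·(54.44) = 6.80500.

6.80500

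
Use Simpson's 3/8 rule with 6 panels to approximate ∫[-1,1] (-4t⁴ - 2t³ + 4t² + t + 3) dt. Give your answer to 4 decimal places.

7.0370

h = (1 − (-1))/6 = 0.333333.
Nodes t₀,…,t₆ = -1, -0.666667, -0.333333, 0, 0.333333, 0.666667, 1.
f(t) = -4t⁴ - 2t³ + 4t² + t + 3: f₀=4, f₁=3.913580, f₂=3.135802, f₃=3, f₄=3.654321, f₅=4.061728, f₆=2.
(3h/8)·[f₀ + 3f₁ + 3f₂ + 2f₃ + 3f₄ + 3f₅ + f₆] = 0.125·(56.296296) = 7.0370.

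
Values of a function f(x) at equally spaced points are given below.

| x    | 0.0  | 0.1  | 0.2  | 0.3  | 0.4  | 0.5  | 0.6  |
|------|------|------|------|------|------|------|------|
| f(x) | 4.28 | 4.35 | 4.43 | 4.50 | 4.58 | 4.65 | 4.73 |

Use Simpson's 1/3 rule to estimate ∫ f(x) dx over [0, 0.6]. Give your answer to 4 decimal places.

2.7010

h = 0.1, n = 6.
(h/3)·[y₀ + 4y₁ + 2y₂ + 4y₃ + 2y₄ + 4y₅ + y₆] = 0.033333·(81.03) = 2.7010.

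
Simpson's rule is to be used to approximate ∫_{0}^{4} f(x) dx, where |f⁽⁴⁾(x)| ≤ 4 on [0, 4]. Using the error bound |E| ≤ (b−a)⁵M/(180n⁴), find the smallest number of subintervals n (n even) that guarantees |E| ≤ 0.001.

14

Need 4096/(180n⁴) ≤ 0.001.
n⁴ ≥ 4096/(180·0.001) = 22755.6 ⇒ n ≥ 12.2821, so the smallest even n is 14. (n must be even for Simpson's rule.)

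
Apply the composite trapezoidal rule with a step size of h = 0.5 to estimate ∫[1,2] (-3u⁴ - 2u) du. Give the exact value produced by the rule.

-23.34375

h = (2 − 1)/2 = 0.5.
Nodes u₀,…,u₂ = 1, 1.5, 2.
f(u) = -3u⁴ - 2u: f₀=-5, f₁=-18.1875, f₂=-52.
(h/2)·[f₀ + 2f₁ + f₂] = 0.25·(-93.375) = -23.34375.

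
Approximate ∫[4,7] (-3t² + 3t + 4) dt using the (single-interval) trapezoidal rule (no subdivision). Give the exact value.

T = (b−a)/2 · [f(4) + f(7)] = 1.5·[(-32) + (-122)] = -231.

-231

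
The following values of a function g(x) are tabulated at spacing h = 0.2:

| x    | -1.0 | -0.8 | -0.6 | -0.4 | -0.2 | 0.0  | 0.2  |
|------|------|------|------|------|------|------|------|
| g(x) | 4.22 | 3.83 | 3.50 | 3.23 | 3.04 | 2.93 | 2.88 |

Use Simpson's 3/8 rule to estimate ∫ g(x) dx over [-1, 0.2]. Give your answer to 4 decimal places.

h = 0.2, n = 6.
(3h/8)·[y₀ + 3y₁ + 3y₂ + 2y₃ + 3y₄ + 3y₅ + y₆] = 0.075·(53.46) = 4.0095.

4.0095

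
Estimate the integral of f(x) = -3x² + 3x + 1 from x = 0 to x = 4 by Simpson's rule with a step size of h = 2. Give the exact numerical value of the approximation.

-36

h = (4 − 0)/2 = 2.
Nodes x₀,…,x₂ = 0, 2, 4.
f(x) = -3x² + 3x + 1: f₀=1, f₁=-5, f₂=-35.
(h/3)·[f₀ + 4f₁ + f₂] = 0.666667·(-54) = -36.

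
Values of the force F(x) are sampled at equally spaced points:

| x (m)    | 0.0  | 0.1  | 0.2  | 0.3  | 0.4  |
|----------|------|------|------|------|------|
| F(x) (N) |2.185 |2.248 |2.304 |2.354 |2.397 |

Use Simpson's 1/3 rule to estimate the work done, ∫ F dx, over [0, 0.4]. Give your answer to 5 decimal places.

h = 0.1, n = 4.
(h/3)·[y₀ + 4y₁ + 2y₂ + 4y₃ + y₄] = 0.033333·(27.598) = 0.91993.

0.91993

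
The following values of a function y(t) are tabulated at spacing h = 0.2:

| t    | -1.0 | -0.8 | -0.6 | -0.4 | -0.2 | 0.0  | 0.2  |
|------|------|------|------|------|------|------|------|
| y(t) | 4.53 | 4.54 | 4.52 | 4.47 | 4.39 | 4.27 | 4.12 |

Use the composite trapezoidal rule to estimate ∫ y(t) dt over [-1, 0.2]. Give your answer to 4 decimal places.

h = 0.2, n = 6.
(h/2)·[y₀ + 2y₁ + 2y₂ + 2y₃ + 2y₄ + 2y₅ + y₆] = 0.1·(53.03) = 5.3030.

5.3030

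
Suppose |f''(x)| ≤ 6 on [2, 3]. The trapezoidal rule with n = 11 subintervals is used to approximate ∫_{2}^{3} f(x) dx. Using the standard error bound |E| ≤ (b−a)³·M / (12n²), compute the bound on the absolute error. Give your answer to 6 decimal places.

0.004132

|E| ≤ (1)³·6 / (12·11²) = 6/1452 = 0.004132.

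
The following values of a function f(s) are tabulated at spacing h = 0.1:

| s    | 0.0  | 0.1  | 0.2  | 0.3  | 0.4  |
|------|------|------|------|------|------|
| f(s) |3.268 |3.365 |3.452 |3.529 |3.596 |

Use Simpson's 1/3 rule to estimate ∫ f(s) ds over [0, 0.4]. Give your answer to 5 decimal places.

1.37813

h = 0.1, n = 4.
(h/3)·[y₀ + 4y₁ + 2y₂ + 4y₃ + y₄] = 0.033333·(41.344) = 1.37813.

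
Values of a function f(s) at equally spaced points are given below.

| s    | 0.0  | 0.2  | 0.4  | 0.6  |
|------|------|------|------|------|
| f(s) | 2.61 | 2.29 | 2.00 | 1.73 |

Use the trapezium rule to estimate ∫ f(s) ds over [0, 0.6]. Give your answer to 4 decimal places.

1.2920

h = 0.2, n = 3.
(h/2)·[y₀ + 2y₁ + 2y₂ + y₃] = 0.1·(12.92) = 1.2920.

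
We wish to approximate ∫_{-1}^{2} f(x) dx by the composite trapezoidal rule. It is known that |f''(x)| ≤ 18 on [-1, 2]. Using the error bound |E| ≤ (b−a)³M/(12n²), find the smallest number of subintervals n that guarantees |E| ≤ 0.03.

37

Need 486/(12n²) ≤ 0.03.
n² ≥ 486/(12·0.03) = 1350 ⇒ n ≥ 36.7423, so the smallest n is 37.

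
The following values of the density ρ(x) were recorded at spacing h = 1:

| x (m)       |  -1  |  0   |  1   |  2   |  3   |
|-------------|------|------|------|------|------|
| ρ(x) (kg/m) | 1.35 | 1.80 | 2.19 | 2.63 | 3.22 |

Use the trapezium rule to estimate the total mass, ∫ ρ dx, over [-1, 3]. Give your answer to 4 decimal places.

h = 1, n = 4.
(h/2)·[y₀ + 2y₁ + 2y₂ + 2y₃ + y₄] = 0.5·(17.81) = 8.9050.

8.9050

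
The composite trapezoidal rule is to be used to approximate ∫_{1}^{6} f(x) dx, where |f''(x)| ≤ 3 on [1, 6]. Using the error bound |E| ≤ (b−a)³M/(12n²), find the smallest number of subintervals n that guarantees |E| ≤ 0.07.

22

Need 375/(12n²) ≤ 0.07.
n² ≥ 375/(12·0.07) = 446.429 ⇒ n ≥ 21.1289, so the smallest n is 22.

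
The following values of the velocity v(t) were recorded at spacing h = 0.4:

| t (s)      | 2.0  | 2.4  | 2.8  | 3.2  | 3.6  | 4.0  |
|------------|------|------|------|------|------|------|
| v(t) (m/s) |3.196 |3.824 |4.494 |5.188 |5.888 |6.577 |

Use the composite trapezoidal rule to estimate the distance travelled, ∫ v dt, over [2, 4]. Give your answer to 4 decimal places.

h = 0.4, n = 5.
(h/2)·[y₀ + 2y₁ + 2y₂ + 2y₃ + 2y₄ + y₅] = 0.2·(48.561) = 9.7122.

9.7122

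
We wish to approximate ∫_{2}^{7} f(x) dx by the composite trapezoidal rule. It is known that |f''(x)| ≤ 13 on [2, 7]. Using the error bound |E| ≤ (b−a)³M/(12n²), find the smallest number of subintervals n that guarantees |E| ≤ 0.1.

Need 1625/(12n²) ≤ 0.1.
n² ≥ 1625/(12·0.1) = 1354.17 ⇒ n ≥ 36.7990, so the smallest n is 37.

37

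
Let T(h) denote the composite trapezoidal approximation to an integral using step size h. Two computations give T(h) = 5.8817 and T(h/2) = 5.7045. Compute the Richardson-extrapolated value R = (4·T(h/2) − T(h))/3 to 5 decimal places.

R = (4·T(h/2) − T(h)) / 3 = (4·5.7045 − 5.8817)/3 = (16.9363)/3 = 5.64543.

5.64543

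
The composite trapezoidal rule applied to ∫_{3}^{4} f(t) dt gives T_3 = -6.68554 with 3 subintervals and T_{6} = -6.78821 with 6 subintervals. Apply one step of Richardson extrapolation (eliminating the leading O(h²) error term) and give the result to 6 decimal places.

R = (4·T_{6} − T_3) / 3 = (4·(-6.78821) − (-6.68554))/3 = (-20.46730)/3 = -6.822433.

-6.822433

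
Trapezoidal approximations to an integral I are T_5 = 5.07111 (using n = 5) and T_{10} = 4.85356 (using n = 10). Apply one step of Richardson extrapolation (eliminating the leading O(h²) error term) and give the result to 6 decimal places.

4.781043

R = (4·T_{10} − T_5) / 3 = (4·4.85356 − 5.07111)/3 = (14.34313)/3 = 4.781043.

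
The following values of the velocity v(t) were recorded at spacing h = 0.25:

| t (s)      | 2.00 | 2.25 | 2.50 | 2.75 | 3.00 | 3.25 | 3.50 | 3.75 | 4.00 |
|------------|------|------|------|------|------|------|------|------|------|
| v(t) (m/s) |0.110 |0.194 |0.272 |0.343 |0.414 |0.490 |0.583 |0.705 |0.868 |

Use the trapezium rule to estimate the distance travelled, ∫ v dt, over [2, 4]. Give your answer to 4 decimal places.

h = 0.25, n = 8.
(h/2)·[y₀ + 2y₁ + 2y₂ + 2y₃ + 2y₄ + 2y₅ + 2y₆ + 2y₇ + y₈] = 0.125·(6.980) = 0.8725.

0.8725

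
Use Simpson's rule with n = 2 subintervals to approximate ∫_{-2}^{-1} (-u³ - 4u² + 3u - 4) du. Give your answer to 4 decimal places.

-14.0833

h = (-1 − (-2))/2 = 0.5.
Nodes u₀,…,u₂ = -2, -1.5, -1.
f(u) = -u³ - 4u² + 3u - 4: f₀=-18, f₁=-14.125, f₂=-10.
(h/3)·[f₀ + 4f₁ + f₂] = 0.166667·(-84.5) = -14.0833.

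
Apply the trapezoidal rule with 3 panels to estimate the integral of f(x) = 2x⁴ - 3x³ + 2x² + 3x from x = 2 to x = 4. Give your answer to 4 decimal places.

284.9959

h = (4 − 2)/3 = 0.666667.
Nodes x₀,…,x₃ = 2, 2.666667, 3.333333, 4.
f(x) = 2x⁴ - 3x³ + 2x² + 3x: f₀=22, f₁=66.469136, f₂=168.024691, f₃=364.
(h/2)·[f₀ + 2f₁ + 2f₂ + f₃] = 0.333333·(854.987654) = 284.9959.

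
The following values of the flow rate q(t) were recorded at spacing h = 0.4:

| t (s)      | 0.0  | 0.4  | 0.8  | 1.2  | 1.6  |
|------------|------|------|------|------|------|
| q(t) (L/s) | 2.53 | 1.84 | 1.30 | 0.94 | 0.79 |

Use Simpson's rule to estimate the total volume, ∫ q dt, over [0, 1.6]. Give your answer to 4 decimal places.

2.2720

h = 0.4, n = 4.
(h/3)·[y₀ + 4y₁ + 2y₂ + 4y₃ + y₄] = 0.133333·(17.04) = 2.2720.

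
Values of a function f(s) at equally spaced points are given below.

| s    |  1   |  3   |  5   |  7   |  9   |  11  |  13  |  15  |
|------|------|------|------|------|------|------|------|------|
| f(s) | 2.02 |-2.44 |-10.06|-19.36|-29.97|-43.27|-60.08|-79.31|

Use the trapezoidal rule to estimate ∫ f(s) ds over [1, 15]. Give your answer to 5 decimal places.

-407.65000

h = 2, n = 7.
(h/2)·[y₀ + 2y₁ + 2y₂ + 2y₃ + 2y₄ + 2y₅ + 2y₆ + y₇] = 1·(-407.65) = -407.65000.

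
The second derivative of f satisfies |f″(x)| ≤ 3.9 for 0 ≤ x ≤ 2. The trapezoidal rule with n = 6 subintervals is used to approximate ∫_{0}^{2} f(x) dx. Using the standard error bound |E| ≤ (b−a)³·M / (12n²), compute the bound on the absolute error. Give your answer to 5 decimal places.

|E| ≤ (2)³·3.9 / (12·6²) = 31.2/432 = 0.07222.

0.07222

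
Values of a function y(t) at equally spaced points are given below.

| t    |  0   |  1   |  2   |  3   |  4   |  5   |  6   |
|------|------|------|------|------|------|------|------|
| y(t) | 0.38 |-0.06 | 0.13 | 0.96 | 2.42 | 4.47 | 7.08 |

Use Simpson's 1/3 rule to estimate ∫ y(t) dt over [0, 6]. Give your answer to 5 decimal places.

h = 1, n = 6.
(h/3)·[y₀ + 4y₁ + 2y₂ + 4y₃ + 2y₄ + 4y₅ + y₆] = 0.333333·(34.04) = 11.34667.

11.34667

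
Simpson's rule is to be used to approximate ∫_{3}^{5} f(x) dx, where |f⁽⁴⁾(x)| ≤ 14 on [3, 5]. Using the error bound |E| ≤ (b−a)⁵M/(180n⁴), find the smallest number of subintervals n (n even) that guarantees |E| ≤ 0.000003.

Need 448/(180n⁴) ≤ 0.000003.
n⁴ ≥ 448/(180·0.000003) = 829630 ⇒ n ≥ 30.1801, so the smallest even n is 32. (n must be even for Simpson's rule.)

32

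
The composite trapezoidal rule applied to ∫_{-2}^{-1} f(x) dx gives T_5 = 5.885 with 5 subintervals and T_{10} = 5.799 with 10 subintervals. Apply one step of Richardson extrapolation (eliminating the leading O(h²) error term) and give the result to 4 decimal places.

5.7703

R = (4·T_{10} − T_5) / 3 = (4·5.799 − 5.885)/3 = (17.311)/3 = 5.7703.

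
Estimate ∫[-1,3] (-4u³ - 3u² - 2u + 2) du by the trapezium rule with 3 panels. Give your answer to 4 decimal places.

h = (3 − (-1))/3 = 1.333333.
Nodes u₀,…,u₃ = -1, 0.333333, 1.666667, 3.
f(u) = -4u³ - 3u² - 2u + 2: f₀=5, f₁=0.851852, f₂=-28.185185, f₃=-139.
(h/2)·[f₀ + 2f₁ + 2f₂ + f₃] = 0.666667·(-188.666667) = -125.7778.

-125.7778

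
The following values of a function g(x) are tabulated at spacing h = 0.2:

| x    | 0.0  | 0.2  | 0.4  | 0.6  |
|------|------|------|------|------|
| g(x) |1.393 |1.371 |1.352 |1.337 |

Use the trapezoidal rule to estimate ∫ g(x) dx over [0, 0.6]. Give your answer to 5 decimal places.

h = 0.2, n = 3.
(h/2)·[y₀ + 2y₁ + 2y₂ + y₃] = 0.1·(8.176) = 0.81760.

0.81760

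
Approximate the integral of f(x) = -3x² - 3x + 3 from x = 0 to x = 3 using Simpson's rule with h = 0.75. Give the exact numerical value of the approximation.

-31.5

h = (3 − 0)/4 = 0.75.
Nodes x₀,…,x₄ = 0, 0.75, 1.5, 2.25, 3.
f(x) = -3x² - 3x + 3: f₀=3, f₁=-0.9375, f₂=-8.25, f₃=-18.9375, f₄=-33.
(h/3)·[f₀ + 4f₁ + 2f₂ + 4f₃ + f₄] = 0.25·(-126) = -31.5.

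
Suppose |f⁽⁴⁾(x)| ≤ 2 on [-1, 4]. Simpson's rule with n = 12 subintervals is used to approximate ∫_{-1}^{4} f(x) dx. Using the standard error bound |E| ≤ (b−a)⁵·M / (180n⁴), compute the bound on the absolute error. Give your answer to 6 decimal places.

|E| ≤ (5)⁵·2 / (180·12⁴) = 6250/3732480 = 0.001674.

0.001674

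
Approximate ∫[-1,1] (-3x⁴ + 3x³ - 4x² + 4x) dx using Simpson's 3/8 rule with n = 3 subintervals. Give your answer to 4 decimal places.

h = (1 − (-1))/3 = 0.666667.
Nodes x₀,…,x₃ = -1, -0.333333, 0.333333, 1.
f(x) = -3x⁴ + 3x³ - 4x² + 4x: f₀=-14, f₁=-1.925926, f₂=0.962963, f₃=0.
(3h/8)·[f₀ + 3f₁ + 3f₂ + f₃] = 0.25·(-16.888889) = -4.2222.

-4.2222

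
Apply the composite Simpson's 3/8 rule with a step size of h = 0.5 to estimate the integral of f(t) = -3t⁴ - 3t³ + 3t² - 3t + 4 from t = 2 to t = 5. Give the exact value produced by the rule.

-2215.21875

h = (5 − 2)/6 = 0.5.
Nodes t₀,…,t₆ = 2, 2.5, 3, 3.5, 4, 4.5, 5.
f(t) = -3t⁴ - 3t³ + 3t² - 3t + 4: f₀=-62, f₁=-148.8125, f₂=-302, f₃=-548.5625, f₄=-920, f₅=-1452.3125, f₆=-2186.
(3h/8)·[f₀ + 3f₁ + 3f₂ + 2f₃ + 3f₄ + 3f₅ + f₆] = 0.1875·(-11814.5) = -2215.21875.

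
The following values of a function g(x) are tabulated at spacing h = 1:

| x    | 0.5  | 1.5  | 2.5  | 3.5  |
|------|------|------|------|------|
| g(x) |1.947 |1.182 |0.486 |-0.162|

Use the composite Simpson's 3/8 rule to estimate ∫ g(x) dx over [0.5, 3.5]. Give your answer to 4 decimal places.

h = 1, n = 3.
(3h/8)·[y₀ + 3y₁ + 3y₂ + y₃] = 0.375·(6.789) = 2.5459.

2.5459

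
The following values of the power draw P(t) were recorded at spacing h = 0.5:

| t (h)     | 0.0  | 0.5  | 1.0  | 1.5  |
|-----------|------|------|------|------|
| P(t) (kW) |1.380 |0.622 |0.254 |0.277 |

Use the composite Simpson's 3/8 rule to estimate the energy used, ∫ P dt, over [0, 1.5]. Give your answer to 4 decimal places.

0.8034

h = 0.5, n = 3.
(3h/8)·[y₀ + 3y₁ + 3y₂ + y₃] = 0.1875·(4.285) = 0.8034.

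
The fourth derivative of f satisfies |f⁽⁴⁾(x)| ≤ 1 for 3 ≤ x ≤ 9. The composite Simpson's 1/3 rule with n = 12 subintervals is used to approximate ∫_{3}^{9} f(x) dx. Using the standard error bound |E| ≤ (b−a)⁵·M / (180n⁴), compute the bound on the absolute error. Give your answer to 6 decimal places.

|E| ≤ (6)⁵·1 / (180·12⁴) = 7776/3732480 = 0.002083.

0.002083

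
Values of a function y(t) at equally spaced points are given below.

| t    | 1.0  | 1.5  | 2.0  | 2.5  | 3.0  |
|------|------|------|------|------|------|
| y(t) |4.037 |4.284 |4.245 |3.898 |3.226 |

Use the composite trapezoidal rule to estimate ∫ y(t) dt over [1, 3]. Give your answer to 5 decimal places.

8.02925

h = 0.5, n = 4.
(h/2)·[y₀ + 2y₁ + 2y₂ + 2y₃ + y₄] = 0.25·(32.117) = 8.02925.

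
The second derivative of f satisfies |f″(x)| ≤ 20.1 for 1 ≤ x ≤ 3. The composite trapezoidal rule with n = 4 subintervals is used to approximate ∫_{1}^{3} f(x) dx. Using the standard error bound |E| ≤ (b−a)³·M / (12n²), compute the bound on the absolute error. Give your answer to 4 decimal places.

|E| ≤ (2)³·20.1 / (12·4²) = 160.8/192 = 0.8375.

0.8375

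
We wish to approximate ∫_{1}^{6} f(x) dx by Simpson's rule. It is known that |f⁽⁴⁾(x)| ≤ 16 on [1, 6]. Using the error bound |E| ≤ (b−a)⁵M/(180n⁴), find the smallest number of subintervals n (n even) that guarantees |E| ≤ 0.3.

Need 50000/(180n⁴) ≤ 0.3.
n⁴ ≥ 50000/(180·0.3) = 925.926 ⇒ n ≥ 5.5163, so the smallest even n is 6. (n must be even for Simpson's rule.)

6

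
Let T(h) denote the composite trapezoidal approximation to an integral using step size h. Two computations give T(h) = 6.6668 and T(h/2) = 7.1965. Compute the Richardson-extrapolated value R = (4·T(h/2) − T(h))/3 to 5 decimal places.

R = (4·T(h/2) − T(h)) / 3 = (4·7.1965 − 6.6668)/3 = (22.1192)/3 = 7.37307.

7.37307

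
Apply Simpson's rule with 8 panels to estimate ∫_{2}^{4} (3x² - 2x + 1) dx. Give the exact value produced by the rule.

h = (4 − 2)/8 = 0.25.
Nodes x₀,…,x₈ = 2, 2.25, 2.5, 2.75, 3, 3.25, 3.5, 3.75, 4.
f(x) = 3x² - 2x + 1: f₀=9, f₁=11.6875, f₂=14.75, f₃=18.1875, f₄=22, f₅=26.1875, f₆=30.75, f₇=35.6875, f₈=41.
(h/3)·[f₀ + 4f₁ + 2f₂ + 4f₃ + 2f₄ + 4f₅ + 2f₆ + 4f₇ + f₈] = 0.083333·(552) = 46.

46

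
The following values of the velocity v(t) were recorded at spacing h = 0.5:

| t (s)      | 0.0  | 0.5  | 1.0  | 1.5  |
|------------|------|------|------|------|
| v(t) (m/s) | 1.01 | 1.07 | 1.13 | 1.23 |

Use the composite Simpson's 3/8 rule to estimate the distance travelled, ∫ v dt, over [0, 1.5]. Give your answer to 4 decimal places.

h = 0.5, n = 3.
(3h/8)·[y₀ + 3y₁ + 3y₂ + y₃] = 0.1875·(8.84) = 1.6575.

1.6575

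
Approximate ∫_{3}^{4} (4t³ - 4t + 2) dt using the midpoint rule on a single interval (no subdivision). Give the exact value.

M = (b−a)·f(3.5) = 1·(159.5) = 159.5.

159.5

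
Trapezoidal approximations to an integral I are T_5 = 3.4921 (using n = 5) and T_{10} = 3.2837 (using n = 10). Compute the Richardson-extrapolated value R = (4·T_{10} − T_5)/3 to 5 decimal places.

3.21423

R = (4·T_{10} − T_5) / 3 = (4·3.2837 − 3.4921)/3 = (9.6427)/3 = 3.21423.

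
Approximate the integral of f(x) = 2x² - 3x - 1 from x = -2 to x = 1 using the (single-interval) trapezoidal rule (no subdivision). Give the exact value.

T = (b−a)/2 · [f(-2) + f(1)] = 1.5·[13 + (-2)] = 16.5.

16.5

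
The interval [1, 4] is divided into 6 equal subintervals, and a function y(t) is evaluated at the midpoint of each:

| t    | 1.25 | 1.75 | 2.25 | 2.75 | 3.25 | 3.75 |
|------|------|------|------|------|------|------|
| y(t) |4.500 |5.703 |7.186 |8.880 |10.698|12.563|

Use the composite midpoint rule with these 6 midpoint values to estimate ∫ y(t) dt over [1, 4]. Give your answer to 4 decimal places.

h = 0.5, n = 6.
h·[y(m₁) + y(m₂) + y(m₃) + y(m₄) + y(m₅) + y(m₆)] = 0.5·(49.530) = 24.7650.

24.7650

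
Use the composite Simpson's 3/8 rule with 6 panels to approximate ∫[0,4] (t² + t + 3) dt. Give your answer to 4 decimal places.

h = (4 − 0)/6 = 0.666667.
Nodes t₀,…,t₆ = 0, 0.666667, 1.333333, 2, 2.666667, 3.333333, 4.
f(t) = t² + t + 3: f₀=3, f₁=4.111111, f₂=6.111111, f₃=9, f₄=12.777778, f₅=17.444444, f₆=23.
(3h/8)·[f₀ + 3f₁ + 3f₂ + 2f₃ + 3f₄ + 3f₅ + f₆] = 0.25·(165.333333) = 41.3333.

41.3333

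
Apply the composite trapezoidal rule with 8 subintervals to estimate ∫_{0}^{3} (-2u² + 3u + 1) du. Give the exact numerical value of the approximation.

-1.640625

h = (3 − 0)/8 = 0.375.
Nodes u₀,…,u₈ = 0, 0.375, 0.75, 1.125, 1.5, 1.875, 2.25, 2.625, 3.
f(u) = -2u² + 3u + 1: f₀=1, f₁=1.84375, f₂=2.125, f₃=1.84375, f₄=1, f₅=-0.40625, f₆=-2.375, f₇=-4.90625, f₈=-8.
(h/2)·[f₀ + 2f₁ + 2f₂ + 2f₃ + 2f₄ + 2f₅ + 2f₆ + 2f₇ + f₈] = 0.1875·(-8.75) = -1.640625.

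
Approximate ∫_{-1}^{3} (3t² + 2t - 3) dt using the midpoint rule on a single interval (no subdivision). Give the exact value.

8

M = (b−a)·f(1) = 4·(2) = 8.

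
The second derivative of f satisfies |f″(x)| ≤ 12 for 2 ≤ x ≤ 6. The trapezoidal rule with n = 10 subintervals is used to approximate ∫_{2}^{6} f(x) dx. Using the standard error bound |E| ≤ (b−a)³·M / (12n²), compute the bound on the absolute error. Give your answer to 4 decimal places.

|E| ≤ (4)³·12 / (12·10²) = 768/1200 = 0.6400.

0.6400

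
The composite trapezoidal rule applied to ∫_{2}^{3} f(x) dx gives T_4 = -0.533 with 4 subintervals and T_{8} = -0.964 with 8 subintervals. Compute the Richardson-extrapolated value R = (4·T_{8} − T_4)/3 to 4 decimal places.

-1.1077

R = (4·T_{8} − T_4) / 3 = (4·(-0.964) − (-0.533))/3 = (-3.323)/3 = -1.1077.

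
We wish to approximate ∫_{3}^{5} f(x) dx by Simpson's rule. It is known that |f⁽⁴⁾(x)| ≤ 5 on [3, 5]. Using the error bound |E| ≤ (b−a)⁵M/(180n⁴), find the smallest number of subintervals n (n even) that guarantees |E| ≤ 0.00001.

Need 160/(180n⁴) ≤ 0.00001.
n⁴ ≥ 160/(180·0.00001) = 88888.9 ⇒ n ≥ 17.2668, so the smallest even n is 18. (n must be even for Simpson's rule.)

18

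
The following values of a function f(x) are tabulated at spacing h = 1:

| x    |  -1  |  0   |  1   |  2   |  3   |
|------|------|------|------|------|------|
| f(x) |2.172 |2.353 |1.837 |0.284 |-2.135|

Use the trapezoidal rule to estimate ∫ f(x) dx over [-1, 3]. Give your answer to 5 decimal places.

4.49250

h = 1, n = 4.
(h/2)·[y₀ + 2y₁ + 2y₂ + 2y₃ + y₄] = 0.5·(8.985) = 4.49250.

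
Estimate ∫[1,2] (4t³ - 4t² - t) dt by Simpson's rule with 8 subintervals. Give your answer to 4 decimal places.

h = (2 − 1)/8 = 0.125.
Nodes t₀,…,t₈ = 1, 1.125, 1.25, 1.375, 1.5, 1.625, 1.75, 1.875, 2.
f(t) = 4t³ - 4t² - t: f₀=-1, f₁=-0.4921875, f₂=0.3125, f₃=1.4609375, f₄=3, f₅=4.9765625, f₆=7.4375, f₇=10.4296875, f₈=14.
(h/3)·[f₀ + 4f₁ + 2f₂ + 4f₃ + 2f₄ + 4f₅ + 2f₆ + 4f₇ + f₈] = 0.041667·(100) = 4.1667.

4.1667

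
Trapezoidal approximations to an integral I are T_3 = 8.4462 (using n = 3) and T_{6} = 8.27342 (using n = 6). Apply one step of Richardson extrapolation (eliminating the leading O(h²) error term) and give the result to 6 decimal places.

R = (4·T_{6} − T_3) / 3 = (4·8.27342 − 8.4462)/3 = (24.64748)/3 = 8.215827.

8.215827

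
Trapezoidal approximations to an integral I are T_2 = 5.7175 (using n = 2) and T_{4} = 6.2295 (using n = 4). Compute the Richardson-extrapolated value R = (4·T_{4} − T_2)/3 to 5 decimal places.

R = (4·T_{4} − T_2) / 3 = (4·6.2295 − 5.7175)/3 = (19.2005)/3 = 6.40017.

6.40017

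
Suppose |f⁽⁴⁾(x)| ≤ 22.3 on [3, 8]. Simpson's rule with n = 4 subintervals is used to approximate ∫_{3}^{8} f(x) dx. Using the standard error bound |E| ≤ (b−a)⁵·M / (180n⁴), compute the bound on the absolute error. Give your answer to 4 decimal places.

|E| ≤ (5)⁵·22.3 / (180·4⁴) = 69687.5/46080 = 1.5123.

1.5123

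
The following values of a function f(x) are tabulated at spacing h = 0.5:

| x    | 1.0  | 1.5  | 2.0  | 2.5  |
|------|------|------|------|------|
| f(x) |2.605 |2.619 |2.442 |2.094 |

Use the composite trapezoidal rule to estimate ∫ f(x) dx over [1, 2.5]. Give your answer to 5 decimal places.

h = 0.5, n = 3.
(h/2)·[y₀ + 2y₁ + 2y₂ + y₃] = 0.25·(14.821) = 3.70525.

3.70525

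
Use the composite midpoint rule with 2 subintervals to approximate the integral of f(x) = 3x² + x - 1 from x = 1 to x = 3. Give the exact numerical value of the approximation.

27.5

h = (3 − 1)/2 = 1.
Midpoints m₁,…,m₂ = 1.5, 2.5.
f(m₁)=7.25, f(m₂)=20.25.
h·[f(m₁) + f(m₂)] = 1·(27.5) = 27.5.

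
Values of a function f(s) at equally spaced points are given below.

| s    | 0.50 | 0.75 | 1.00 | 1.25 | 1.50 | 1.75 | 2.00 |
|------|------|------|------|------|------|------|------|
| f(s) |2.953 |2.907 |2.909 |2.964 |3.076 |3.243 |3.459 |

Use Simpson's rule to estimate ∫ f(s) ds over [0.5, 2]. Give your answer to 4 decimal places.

h = 0.25, n = 6.
(h/3)·[y₀ + 4y₁ + 2y₂ + 4y₃ + 2y₄ + 4y₅ + y₆] = 0.083333·(54.838) = 4.5698.

4.5698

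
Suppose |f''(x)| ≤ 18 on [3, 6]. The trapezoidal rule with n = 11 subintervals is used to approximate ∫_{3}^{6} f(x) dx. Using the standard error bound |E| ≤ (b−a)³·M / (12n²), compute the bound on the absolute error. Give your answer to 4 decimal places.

0.3347

|E| ≤ (3)³·18 / (12·11²) = 486/1452 = 0.3347.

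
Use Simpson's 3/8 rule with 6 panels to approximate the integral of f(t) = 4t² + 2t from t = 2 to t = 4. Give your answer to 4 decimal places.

86.6667

h = (4 − 2)/6 = 0.333333.
Nodes t₀,…,t₆ = 2, 2.333333, 2.666667, 3, 3.333333, 3.666667, 4.
f(t) = 4t² + 2t: f₀=20, f₁=26.444444, f₂=33.777778, f₃=42, f₄=51.111111, f₅=61.111111, f₆=72.
(3h/8)·[f₀ + 3f₁ + 3f₂ + 2f₃ + 3f₄ + 3f₅ + f₆] = 0.125·(693.333333) = 86.6667.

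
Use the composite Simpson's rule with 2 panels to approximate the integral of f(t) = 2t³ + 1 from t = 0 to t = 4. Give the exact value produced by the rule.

132

h = (4 − 0)/2 = 2.
Nodes t₀,…,t₂ = 0, 2, 4.
f(t) = 2t³ + 1: f₀=1, f₁=17, f₂=129.
(h/3)·[f₀ + 4f₁ + f₂] = 0.666667·(198) = 132.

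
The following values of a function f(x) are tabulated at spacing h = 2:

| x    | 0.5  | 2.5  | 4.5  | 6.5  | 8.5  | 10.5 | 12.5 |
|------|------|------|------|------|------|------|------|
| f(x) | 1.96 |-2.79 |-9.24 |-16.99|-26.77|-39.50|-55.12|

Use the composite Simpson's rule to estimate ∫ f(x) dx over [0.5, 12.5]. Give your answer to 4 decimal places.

h = 2, n = 6.
(h/3)·[y₀ + 4y₁ + 2y₂ + 4y₃ + 2y₄ + 4y₅ + y₆] = 0.666667·(-362.30) = -241.5333.

-241.5333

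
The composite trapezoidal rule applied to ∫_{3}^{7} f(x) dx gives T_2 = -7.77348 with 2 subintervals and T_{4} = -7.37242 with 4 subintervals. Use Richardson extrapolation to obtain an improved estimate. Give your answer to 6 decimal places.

-7.238733

R = (4·T_{4} − T_2) / 3 = (4·(-7.37242) − (-7.77348))/3 = (-21.71620)/3 = -7.238733.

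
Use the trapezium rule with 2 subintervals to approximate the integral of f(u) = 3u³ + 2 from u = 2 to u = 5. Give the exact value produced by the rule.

h = (5 − 2)/2 = 1.5.
Nodes u₀,…,u₂ = 2, 3.5, 5.
f(u) = 3u³ + 2: f₀=26, f₁=130.625, f₂=377.
(h/2)·[f₀ + 2f₁ + f₂] = 0.75·(664.25) = 498.1875.

498.1875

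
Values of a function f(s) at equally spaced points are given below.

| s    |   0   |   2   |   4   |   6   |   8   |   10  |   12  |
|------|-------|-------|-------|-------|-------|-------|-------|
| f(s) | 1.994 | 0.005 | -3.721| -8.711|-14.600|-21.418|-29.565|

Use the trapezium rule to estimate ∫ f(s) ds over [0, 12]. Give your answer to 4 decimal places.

h = 2, n = 6.
(h/2)·[y₀ + 2y₁ + 2y₂ + 2y₃ + 2y₄ + 2y₅ + y₆] = 1·(-124.461) = -124.4610.

-124.4610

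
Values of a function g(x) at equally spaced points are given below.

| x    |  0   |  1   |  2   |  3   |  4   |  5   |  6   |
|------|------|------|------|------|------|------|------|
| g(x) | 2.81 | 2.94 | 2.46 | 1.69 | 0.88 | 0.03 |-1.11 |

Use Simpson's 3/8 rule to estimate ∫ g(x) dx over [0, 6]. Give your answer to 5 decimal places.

h = 1, n = 6.
(3h/8)·[y₀ + 3y₁ + 3y₂ + 2y₃ + 3y₄ + 3y₅ + y₆] = 0.375·(24.01) = 9.00375.

9.00375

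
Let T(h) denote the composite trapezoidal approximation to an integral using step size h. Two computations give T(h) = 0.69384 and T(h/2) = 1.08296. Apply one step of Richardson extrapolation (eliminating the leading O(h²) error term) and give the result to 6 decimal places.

R = (4·T(h/2) − T(h)) / 3 = (4·1.08296 − 0.69384)/3 = (3.63800)/3 = 1.212667.

1.212667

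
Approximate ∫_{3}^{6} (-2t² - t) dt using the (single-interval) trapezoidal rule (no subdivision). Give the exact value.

-148.5

T = (b−a)/2 · [f(3) + f(6)] = 1.5·[(-21) + (-78)] = -148.5.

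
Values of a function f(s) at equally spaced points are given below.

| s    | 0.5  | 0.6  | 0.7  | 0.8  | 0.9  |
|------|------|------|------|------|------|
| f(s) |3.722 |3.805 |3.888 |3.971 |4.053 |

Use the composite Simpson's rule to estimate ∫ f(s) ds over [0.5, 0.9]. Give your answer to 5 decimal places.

h = 0.1, n = 4.
(h/3)·[y₀ + 4y₁ + 2y₂ + 4y₃ + y₄] = 0.033333·(46.655) = 1.55517.

1.55517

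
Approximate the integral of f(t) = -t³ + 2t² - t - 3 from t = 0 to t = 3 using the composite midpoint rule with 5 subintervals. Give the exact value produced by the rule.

h = (3 − 0)/5 = 0.6.
Midpoints m₁,…,m₅ = 0.3, 0.9, 1.5, 2.1, 2.7.
f(m₁)=-3.147, f(m₂)=-3.009, f(m₃)=-3.375, f(m₄)=-5.541, f(m₅)=-10.803.
h·[f(m₁) + f(m₂) + f(m₃) + f(m₄) + f(m₅)] = 0.6·(-25.875) = -15.525.

-15.525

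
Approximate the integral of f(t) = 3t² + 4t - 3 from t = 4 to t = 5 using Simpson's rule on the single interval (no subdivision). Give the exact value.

S = (b−a)/6 · [f(4) + 4f(4.5) + f(5)] = 0.166667·[61 + 4·75.75 + 92] = 76.

76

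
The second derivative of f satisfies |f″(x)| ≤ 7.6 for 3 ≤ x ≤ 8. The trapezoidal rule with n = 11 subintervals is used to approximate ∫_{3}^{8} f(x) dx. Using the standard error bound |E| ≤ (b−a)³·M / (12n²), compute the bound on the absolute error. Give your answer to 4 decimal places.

|E| ≤ (5)³·7.6 / (12·11²) = 950/1452 = 0.6543.

0.6543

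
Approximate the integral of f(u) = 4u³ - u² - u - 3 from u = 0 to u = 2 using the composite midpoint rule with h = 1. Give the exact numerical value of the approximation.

h = (2 − 0)/2 = 1.
Midpoints m₁,…,m₂ = 0.5, 1.5.
f(m₁)=-3.25, f(m₂)=6.75.
h·[f(m₁) + f(m₂)] = 1·(3.5) = 3.5.

3.5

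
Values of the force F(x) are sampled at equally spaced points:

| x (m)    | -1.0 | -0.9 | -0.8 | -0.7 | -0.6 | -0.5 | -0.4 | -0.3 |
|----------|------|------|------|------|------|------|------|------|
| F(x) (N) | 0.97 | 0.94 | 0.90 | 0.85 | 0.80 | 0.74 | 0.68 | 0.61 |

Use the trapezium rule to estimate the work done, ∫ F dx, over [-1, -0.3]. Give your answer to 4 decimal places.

h = 0.1, n = 7.
(h/2)·[y₀ + 2y₁ + 2y₂ + 2y₃ + 2y₄ + 2y₅ + 2y₆ + y₇] = 0.05·(11.40) = 0.5700.

0.5700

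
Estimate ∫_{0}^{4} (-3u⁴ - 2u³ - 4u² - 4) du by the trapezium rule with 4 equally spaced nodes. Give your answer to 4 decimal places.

h = (4 − 0)/3 = 1.333333.
Nodes u₀,…,u₃ = 0, 1.333333, 2.666667, 4.
f(u) = -3u⁴ - 2u³ - 4u² - 4: f₀=-4, f₁=-25.333333, f₂=-222.074074, f₃=-964.
(h/2)·[f₀ + 2f₁ + 2f₂ + f₃] = 0.666667·(-1462.814815) = -975.2099.

-975.2099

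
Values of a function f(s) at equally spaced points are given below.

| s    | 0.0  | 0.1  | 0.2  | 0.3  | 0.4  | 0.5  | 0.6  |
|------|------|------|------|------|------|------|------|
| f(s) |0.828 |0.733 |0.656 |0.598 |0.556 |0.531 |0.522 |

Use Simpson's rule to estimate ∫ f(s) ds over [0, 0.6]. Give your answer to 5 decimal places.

0.37407

h = 0.1, n = 6.
(h/3)·[y₀ + 4y₁ + 2y₂ + 4y₃ + 2y₄ + 4y₅ + y₆] = 0.033333·(11.222) = 0.37407.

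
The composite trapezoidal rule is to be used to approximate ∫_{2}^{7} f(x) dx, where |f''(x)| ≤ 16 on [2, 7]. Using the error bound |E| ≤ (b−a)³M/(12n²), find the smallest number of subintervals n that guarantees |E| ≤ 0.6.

Need 2000/(12n²) ≤ 0.6.
n² ≥ 2000/(12·0.6) = 277.778 ⇒ n ≥ 16.6667, so the smallest n is 17.

17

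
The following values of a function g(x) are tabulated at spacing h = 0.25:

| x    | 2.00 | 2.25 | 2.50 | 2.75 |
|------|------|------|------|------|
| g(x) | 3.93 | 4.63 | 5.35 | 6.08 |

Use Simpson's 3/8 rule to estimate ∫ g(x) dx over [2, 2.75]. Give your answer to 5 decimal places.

h = 0.25, n = 3.
(3h/8)·[y₀ + 3y₁ + 3y₂ + y₃] = 0.09375·(39.95) = 3.74531.

3.74531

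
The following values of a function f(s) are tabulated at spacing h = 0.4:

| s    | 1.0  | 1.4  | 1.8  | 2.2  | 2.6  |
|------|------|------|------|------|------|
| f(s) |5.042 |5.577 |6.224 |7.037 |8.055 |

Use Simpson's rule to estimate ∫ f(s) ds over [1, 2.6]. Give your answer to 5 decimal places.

10.13347

h = 0.4, n = 4.
(h/3)·[y₀ + 4y₁ + 2y₂ + 4y₃ + y₄] = 0.133333·(76.001) = 10.13347.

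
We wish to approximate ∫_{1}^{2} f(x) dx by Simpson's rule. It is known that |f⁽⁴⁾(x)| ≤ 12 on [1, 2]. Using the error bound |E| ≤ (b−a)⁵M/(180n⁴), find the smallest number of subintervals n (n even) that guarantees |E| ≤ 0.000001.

Need 12/(180n⁴) ≤ 0.000001.
n⁴ ≥ 12/(180·0.000001) = 66666.7 ⇒ n ≥ 16.0686, so the smallest even n is 18. (n must be even for Simpson's rule.)

18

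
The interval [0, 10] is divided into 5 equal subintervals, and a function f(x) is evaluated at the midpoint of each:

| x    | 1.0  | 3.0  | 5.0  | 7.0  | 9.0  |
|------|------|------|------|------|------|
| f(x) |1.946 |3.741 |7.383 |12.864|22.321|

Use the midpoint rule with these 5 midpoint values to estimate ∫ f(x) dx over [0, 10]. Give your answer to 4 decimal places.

96.5100

h = 2, n = 5.
h·[y(m₁) + y(m₂) + y(m₃) + y(m₄) + y(m₅)] = 2·(48.255) = 96.5100.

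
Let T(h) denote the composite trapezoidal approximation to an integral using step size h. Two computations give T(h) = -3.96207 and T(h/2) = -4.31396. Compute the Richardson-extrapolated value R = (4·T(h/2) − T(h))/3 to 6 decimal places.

-4.431257

R = (4·T(h/2) − T(h)) / 3 = (4·(-4.31396) − (-3.96207))/3 = (-13.29377)/3 = -4.431257.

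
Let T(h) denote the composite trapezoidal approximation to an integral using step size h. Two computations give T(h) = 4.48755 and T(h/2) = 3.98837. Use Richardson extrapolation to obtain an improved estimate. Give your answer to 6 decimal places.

3.821977

R = (4·T(h/2) − T(h)) / 3 = (4·3.98837 − 4.48755)/3 = (11.46593)/3 = 3.821977.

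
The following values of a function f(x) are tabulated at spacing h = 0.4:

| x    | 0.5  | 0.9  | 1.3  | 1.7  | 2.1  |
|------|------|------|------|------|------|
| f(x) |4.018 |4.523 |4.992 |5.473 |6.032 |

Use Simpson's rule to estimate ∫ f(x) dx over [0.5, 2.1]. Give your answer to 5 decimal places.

h = 0.4, n = 4.
(h/3)·[y₀ + 4y₁ + 2y₂ + 4y₃ + y₄] = 0.133333·(60.018) = 8.00240.

8.00240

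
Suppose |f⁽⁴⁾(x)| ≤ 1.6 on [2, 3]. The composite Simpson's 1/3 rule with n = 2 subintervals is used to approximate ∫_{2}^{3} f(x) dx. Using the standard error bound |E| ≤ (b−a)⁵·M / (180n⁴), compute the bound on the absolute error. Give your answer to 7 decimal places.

0.0005556

|E| ≤ (1)⁵·1.6 / (180·2⁴) = 1.6/2880 = 0.0005556.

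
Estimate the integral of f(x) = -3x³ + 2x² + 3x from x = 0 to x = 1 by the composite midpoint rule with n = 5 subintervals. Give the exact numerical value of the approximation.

1.425

h = (1 − 0)/5 = 0.2.
Midpoints m₁,…,m₅ = 0.1, 0.3, 0.5, 0.7, 0.9.
f(m₁)=0.317, f(m₂)=0.999, f(m₃)=1.625, f(m₄)=2.051, f(m₅)=2.133.
h·[f(m₁) + f(m₂) + f(m₃) + f(m₄) + f(m₅)] = 0.2·(7.125) = 1.425.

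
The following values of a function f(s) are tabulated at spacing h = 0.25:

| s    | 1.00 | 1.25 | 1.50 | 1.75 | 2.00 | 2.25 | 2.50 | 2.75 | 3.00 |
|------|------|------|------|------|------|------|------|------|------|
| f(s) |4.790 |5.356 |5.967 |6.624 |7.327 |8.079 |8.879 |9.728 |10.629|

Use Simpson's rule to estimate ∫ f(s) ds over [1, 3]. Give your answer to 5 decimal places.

14.90942

h = 0.25, n = 8.
(h/3)·[y₀ + 4y₁ + 2y₂ + 4y₃ + 2y₄ + 4y₅ + 2y₆ + 4y₇ + y₈] = 0.083333·(178.913) = 14.90942.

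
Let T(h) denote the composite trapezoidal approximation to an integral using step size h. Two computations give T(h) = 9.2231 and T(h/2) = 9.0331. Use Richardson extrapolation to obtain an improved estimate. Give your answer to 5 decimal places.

8.96977

R = (4·T(h/2) − T(h)) / 3 = (4·9.0331 − 9.2231)/3 = (26.9093)/3 = 8.96977.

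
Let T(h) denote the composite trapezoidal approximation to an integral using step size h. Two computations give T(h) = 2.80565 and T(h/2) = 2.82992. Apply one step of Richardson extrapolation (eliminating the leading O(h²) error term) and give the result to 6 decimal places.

R = (4·T(h/2) − T(h)) / 3 = (4·2.82992 − 2.80565)/3 = (8.51403)/3 = 2.838010.

2.838010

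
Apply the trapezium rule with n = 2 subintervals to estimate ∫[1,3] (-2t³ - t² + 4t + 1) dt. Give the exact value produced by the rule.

-35

h = (3 − 1)/2 = 1.
Nodes t₀,…,t₂ = 1, 2, 3.
f(t) = -2t³ - t² + 4t + 1: f₀=2, f₁=-11, f₂=-50.
(h/2)·[f₀ + 2f₁ + f₂] = 0.5·(-70) = -35.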